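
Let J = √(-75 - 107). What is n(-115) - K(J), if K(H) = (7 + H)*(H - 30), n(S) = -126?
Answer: 266 + 23*I*√182 ≈ 266.0 + 310.29*I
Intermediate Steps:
J = I*√182 (J = √(-182) = I*√182 ≈ 13.491*I)
K(H) = (-30 + H)*(7 + H) (K(H) = (7 + H)*(-30 + H) = (-30 + H)*(7 + H))
n(-115) - K(J) = -126 - (-210 + (I*√182)² - 23*I*√182) = -126 - (-210 - 182 - 23*I*√182) = -126 - (-392 - 23*I*√182) = -126 + (392 + 23*I*√182) = 266 + 23*I*√182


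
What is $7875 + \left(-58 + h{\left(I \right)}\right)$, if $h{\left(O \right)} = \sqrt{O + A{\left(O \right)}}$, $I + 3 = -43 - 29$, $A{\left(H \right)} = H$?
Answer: $7817 + 5 i \sqrt{6} \approx 7817.0 + 12.247 i$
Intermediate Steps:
$I = -75$ ($I = -3 - 72 = -75$)
$h{\left(O \right)} = \sqrt{2} \sqrt{O}$ ($h{\left(O \right)} = \sqrt{O + O} = \sqrt{2 O} = \sqrt{2} \sqrt{O}$)
$7875 + \left(-58 + h{\left(I \right)}\right) = 7875 - \left(58 - \sqrt{2} \sqrt{-75}\right) = 7875 - \left(58 - \sqrt{2} \cdot 5 i \sqrt{3}\right) = 7875 - \left(58 - 5 i \sqrt{6}\right) = 7817 + 5 i \sqrt{6}$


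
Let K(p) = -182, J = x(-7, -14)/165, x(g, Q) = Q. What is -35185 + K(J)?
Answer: -35367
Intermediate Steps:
J = -14/165 ≈ -0.084849
-35185 + K(J) = -35185 - 182 = -35367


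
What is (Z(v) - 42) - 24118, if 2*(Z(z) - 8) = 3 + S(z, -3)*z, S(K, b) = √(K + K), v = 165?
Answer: -48301/2 + 165*√330/2 ≈ -22652.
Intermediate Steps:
S(K, b) = √2*√K (S(K, b) = √(2*K) = √2*√K)
Z(z) = 19/2 + √2*z^(3/2)/2 (Z(z) = 8 + (3 + (√2*√z)*z)/2 = 8 + (3 + √2*z^(3/2))/2 = 8 + (3/2 + √2*z^(3/2)/2) = 19/2 + √2*z^(3/2)/2)
(Z(v) - 42) - 24118 = ((19/2 + √2*165^(3/2)/2) - 42) - 24118 = ((19/2 + √2*(165*√165)/2) - 42) - 24118 = ((19/2 + 165*√330/2) - 42) - 24118 = (-65/2 + 165*√330/2) - 24118 = -48301/2 + 165*√330/2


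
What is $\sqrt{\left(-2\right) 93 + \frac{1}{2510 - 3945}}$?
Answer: $\frac{i \sqrt{383017285}}{1435} \approx 13.638 i$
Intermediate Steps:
$\sqrt{\left(-2\right) 93 + \frac{1}{2510 - 3945}} = \sqrt{-186 + \frac{1}{2510 - 3945}} = \sqrt{-186 + \frac{1}{-1435}} = \sqrt{-186 - \frac{1}{1435}} = \sqrt{- \frac{266911}{1435}} = \frac{i \sqrt{383017285}}{1435}$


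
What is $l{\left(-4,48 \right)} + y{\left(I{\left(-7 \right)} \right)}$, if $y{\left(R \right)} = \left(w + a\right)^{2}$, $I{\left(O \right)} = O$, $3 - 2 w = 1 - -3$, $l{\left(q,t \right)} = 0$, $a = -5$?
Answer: $\frac{121}{4} \approx 30.25$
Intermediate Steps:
$w = - \frac{1}{2}$ ($w = \frac{3}{2} - \frac{1 - -3}{2} = \frac{3}{2} - \frac{1 + 3}{2} = \frac{3}{2} - 2 = - \frac{1}{2} \approx -0.5$)
$y{\left(R \right)} = \frac{121}{4}$ ($y{\left(R \right)} = \left(- \frac{1}{2} - 5\right)^{2} = \left(- \frac{11}{2}\right)^{2} = \frac{121}{4}$)
$l{\left(-4,48 \right)} + y{\left(I{\left(-7 \right)} \right)} = 0 + \frac{121}{4} = \frac{121}{4}$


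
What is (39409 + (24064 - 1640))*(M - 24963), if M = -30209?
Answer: -3411450276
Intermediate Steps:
(39409 + (24064 - 1640))*(M - 24963) = (39409 + (24064 - 1640))*(-30209 - 24963) = (39409 + 22424)*(-55172) = 61833*(-55172) = -3411450276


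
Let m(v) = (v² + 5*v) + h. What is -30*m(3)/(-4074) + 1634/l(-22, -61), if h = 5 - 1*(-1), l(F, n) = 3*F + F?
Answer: -548143/29876 ≈ -18.347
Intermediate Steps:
l(F, n) = 4*F
h = 6 (h = 5 + 1 = 6)
m(v) = 6 + v² + 5*v (m(v) = (v² + 5*v) + 6 = 6 + v² + 5*v)
-30*m(3)/(-4074) + 1634/l(-22, -61) = -30*(6 + 3² + 5*3)/(-4074) + 1634/((4*(-22))) = -30*(6 + 9 + 15)*(-1/4074) + 1634/(-88) = -30*30*(-1/4074) + 1634*(-1/88) = -900*(-1/4074) - 817/44 = 150/679 - 817/44 = -548143/29876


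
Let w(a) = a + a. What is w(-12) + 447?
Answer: 423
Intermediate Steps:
w(a) = 2*a
w(-12) + 447 = 2*(-12) + 447 = -24 + 447 = 423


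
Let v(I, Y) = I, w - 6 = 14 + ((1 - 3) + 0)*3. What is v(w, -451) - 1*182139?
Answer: -182125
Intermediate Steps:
w = 14 (w = 6 + (14 + ((1 - 3) + 0)*3) = 6 + (14 + (-2 + 0)*3) = 6 + (14 - 2*3) = 6 + (14 - 6) = 6 + 8 = 14)
v(w, -451) - 1*182139 = 14 - 1*182139 = 14 - 182139 = -182125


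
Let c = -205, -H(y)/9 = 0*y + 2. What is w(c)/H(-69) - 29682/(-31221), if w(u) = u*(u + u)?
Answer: -145755043/31221 ≈ -4668.5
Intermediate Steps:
H(y) = -18 (H(y) = -9*(0*y + 2) = -9*(0 + 2) = -9*2 = -18)
w(u) = 2*u² (w(u) = u*(2*u) = 2*u²)
w(c)/H(-69) - 29682/(-31221) = (2*(-205)²)/(-18) - 29682/(-31221) = (2*42025)*(-1/18) - 29682*(-1/31221) = 84050*(-1/18) + 3298/3469 = -42025/9 + 3298/3469 = -145755043/31221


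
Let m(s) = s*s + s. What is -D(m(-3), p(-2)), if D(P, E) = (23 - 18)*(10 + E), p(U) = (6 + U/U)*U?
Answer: 20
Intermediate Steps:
p(U) = 7*U (p(U) = (6 + 1)*U = 7*U)
m(s) = s + s² (m(s) = s² + s = s + s²)
D(P, E) = 50 + 5*E (D(P, E) = 5*(10 + E) = 50 + 5*E)
-D(m(-3), p(-2)) = -(50 + 5*(7*(-2))) = -(50 + 5*(-14)) = -(50 - 70) = -1*(-20) = 20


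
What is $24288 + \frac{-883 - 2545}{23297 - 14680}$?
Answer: $\frac{209286268}{8617} \approx 24288.0$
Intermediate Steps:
$24288 + \frac{-883 - 2545}{23297 - 14680} = 24288 - \frac{3428}{8617} = \frac{209286268}{8617}$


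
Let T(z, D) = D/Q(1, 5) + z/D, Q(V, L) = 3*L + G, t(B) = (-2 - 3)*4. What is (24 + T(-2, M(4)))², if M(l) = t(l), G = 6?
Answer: 23629321/44100 ≈ 535.81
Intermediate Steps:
t(B) = -20 (t(B) = -5*4 = -20)
M(l) = -20
Q(V, L) = 6 + 3*L (Q(V, L) = 3*L + 6 = 6 + 3*L)
T(z, D) = D/21 + z/D (T(z, D) = D/(6 + 3*5) + z/D = D/(6 + 15) + z/D = D/21 + z/D)
(24 + T(-2, M(4)))² = (24 + ((1/21)*(-20) - 2/(-20)))² = (24 + (-20/21 - 2*(-1/20)))² = (24 + (-20/21 + ⅒))² = (24 - 179/210)² = (4861/210)² = 23629321/44100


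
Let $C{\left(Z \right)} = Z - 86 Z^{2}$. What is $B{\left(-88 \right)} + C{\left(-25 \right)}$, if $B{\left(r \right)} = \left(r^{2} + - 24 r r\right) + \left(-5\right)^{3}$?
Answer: $-232012$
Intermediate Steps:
$B{\left(r \right)} = -125 - 23 r^{2}$ ($B{\left(r \right)} = \left(r^{2} - 24 r^{2}\right) - 125 = - 23 r^{2} - 125 = -125 - 23 r^{2}$)
$B{\left(-88 \right)} + C{\left(-25 \right)} = \left(-125 - 23 \left(-88\right)^{2}\right) - 25 \left(1 - -2150\right) = \left(-125 - 178112\right) - 25 \left(1 + 2150\right) = \left(-125 - 178112\right) - 53775 = -178237 - 53775 = -232012$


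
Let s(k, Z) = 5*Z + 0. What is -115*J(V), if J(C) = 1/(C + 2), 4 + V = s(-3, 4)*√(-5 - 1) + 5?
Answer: -115/803 + 2300*I*√6/2409 ≈ -0.14321 + 2.3387*I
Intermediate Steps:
s(k, Z) = 5*Z
V = 1 + 20*I*√6 (V = -4 + ((5*4)*√(-5 - 1) + 5) = -4 + (20*√(-6) + 5) = -4 + (20*(I*√6) + 5) = -4 + (20*I*√6 + 5) = -4 + (5 + 20*I*√6) = 1 + 20*I*√6 ≈ 1.0 + 48.99*I)
J(C) = 1/(2 + C)
-115*J(V) = -115/(2 + (1 + 20*I*√6)) = -115/(3 + 20*I*√6)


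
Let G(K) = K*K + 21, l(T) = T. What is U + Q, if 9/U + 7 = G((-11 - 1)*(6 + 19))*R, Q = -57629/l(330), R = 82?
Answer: -7734560923/44290290 ≈ -174.63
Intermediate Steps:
G(K) = 21 + K² (G(K) = K² + 21 = 21 + K²)
Q = -5239/30 (Q = -57629/330 = -57629*1/330 = -5239/30 ≈ -174.63)
U = 9/7381715 (U = 9/(-7 + (21 + ((-11 - 1)*(6 + 19))²)*82) = 9/(-7 + (21 + (-12*25)²)*82) = 9/(-7 + (21 + (-300)²)*82) = 9/(-7 + (21 + 90000)*82) = 9/(-7 + 90021*82) = 9/(-7 + 7381722) = 9/7381715 ≈ 1.2192e-6)
U + Q = 9/7381715 - 5239/30 = -7734560923/44290290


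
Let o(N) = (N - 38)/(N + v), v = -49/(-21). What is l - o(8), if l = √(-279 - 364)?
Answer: 90/31 + I*√643 ≈ 2.9032 + 25.357*I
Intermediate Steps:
v = 7/3 (v = -49*(-1/21) = 7/3 ≈ 2.3333)
o(N) = (-38 + N)/(7/3 + N) (o(N) = (N - 38)/(N + 7/3) = (-38 + N)/(7/3 + N))
l = I*√643 (l = √(-643) = I*√643 ≈ 25.357*I)
l - o(8) = I*√643 - 3*(-38 + 8)/(7 + 3*8) = I*√643 - 3*(-30)/(7 + 24) = I*√643 - 3*(-30)/31 = I*√643 - 1*(-90/31) = I*√643 + 90/31 = 90/31 + I*√643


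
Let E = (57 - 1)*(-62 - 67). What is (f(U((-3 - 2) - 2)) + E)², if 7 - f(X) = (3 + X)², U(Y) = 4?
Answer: 52794756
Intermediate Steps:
f(X) = 7 - (3 + X)²
E = -7224 (E = 56*(-129) = -7224)
(f(U((-3 - 2) - 2)) + E)² = ((7 - (3 + 4)²) - 7224)² = ((7 - 1*7²) - 7224)² = ((7 - 1*49) - 7224)² = ((7 - 49) - 7224)² = (-42 - 7224)² = (-7266)² = 52794756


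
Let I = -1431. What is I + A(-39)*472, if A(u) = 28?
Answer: 11785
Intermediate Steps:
I + A(-39)*472 = -1431 + 28*472 = -1431 + 13216 = 11785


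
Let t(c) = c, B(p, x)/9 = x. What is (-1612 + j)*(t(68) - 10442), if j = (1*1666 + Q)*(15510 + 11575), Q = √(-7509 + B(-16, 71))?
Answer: -468095607252 - 280979790*I*√6870 ≈ -4.681e+11 - 2.3289e+10*I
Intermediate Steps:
B(p, x) = 9*x
Q = I*√6870 (Q = √(-7509 + 9*71) = √(-7509 + 639) = √(-6870) = I*√6870 ≈ 82.885*I)
j = 45123610 + 27085*I*√6870 (j = (1*1666 + I*√6870)*(15510 + 11575) = (1666 + I*√6870)*27085 = 45123610 + 27085*I*√6870 ≈ 4.5124e+7 + 2.245e+6*I)
(-1612 + j)*(t(68) - 10442) = (-1612 + (45123610 + 27085*I*√6870))*(68 - 10442) = (45121998 + 27085*I*√6870)*(-10374) = -468095607252 - 280979790*I*√6870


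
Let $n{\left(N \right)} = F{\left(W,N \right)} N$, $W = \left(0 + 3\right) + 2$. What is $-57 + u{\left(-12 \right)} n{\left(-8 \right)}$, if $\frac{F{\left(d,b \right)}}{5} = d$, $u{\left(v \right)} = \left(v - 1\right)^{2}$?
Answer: $-33857$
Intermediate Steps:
$u{\left(v \right)} = \left(-1 + v\right)^{2}$
$W = 5$ ($W = 3 + 2 = 5$)
$F{\left(d,b \right)} = 5 d$
$n{\left(N \right)} = 25 N$ ($n{\left(N \right)} = 5 \cdot 5 N = 25 N$)
$-57 + u{\left(-12 \right)} n{\left(-8 \right)} = -57 + \left(-1 - 12\right)^{2} \cdot 25 \left(-8\right) = -57 + \left(-13\right)^{2} \left(-200\right) = -57 + 169 \left(-200\right) = -57 - 33800 = -33857$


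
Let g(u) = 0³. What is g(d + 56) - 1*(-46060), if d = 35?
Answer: 46060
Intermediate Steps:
g(u) = 0
g(d + 56) - 1*(-46060) = 0 - 1*(-46060) = 0 + 46060 = 46060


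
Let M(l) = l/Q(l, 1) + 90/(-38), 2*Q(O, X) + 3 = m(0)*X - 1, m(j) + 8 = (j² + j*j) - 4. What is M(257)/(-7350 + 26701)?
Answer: -5243/2941352 ≈ -0.0017825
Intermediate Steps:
m(j) = -12 + 2*j² (m(j) = -8 + ((j² + j*j) - 4) = -8 + ((j² + j²) - 4) = -8 + (2*j² - 4) = -8 + (-4 + 2*j²) = -12 + 2*j²)
Q(O, X) = -2 - 6*X (Q(O, X) = -3/2 + ((-12 + 2*0²)*X - 1)/2 = -3/2 + ((-12 + 2*0)*X - 1)/2 = -3/2 + ((-12 + 0)*X - 1)/2 = -3/2 + (-12*X - 1)/2 = -3/2 + (-1 - 12*X)/2 = -3/2 + (-½ - 6*X) = -2 - 6*X)
M(l) = -45/19 - l/8 (M(l) = l/(-2 - 6*1) + 90/(-38) = l/(-2 - 6) + 90*(-1/38) = l/(-8) - 45/19 = l*(-⅛) - 45/19 = -l/8 - 45/19 = -45/19 - l/8)
M(257)/(-7350 + 26701) = (-45/19 - ⅛*257)/(-7350 + 26701) = (-45/19 - 257/8)/19351 = -5243/152*1/19351 = -5243/2941352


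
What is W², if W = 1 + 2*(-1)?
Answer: 1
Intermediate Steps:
W = -1 (W = 1 - 2 = -1)
W² = (-1)² = 1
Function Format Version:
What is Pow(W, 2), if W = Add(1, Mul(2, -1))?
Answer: 1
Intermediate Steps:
W = -1 (W = Add(1, -2) = -1)
Pow(W, 2) = Pow(-1, 2) = 1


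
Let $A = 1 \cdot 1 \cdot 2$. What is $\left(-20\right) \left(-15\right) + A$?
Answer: $302$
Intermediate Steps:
$A = 2$ ($A = 1 \cdot 2 = 2$)
$\left(-20\right) \left(-15\right) + A = \left(-20\right) \left(-15\right) + 2 = 300 + 2 = 302$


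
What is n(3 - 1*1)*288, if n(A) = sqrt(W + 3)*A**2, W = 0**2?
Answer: 1152*sqrt(3) ≈ 1995.3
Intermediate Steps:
W = 0
n(A) = sqrt(3)*A**2 (n(A) = sqrt(0 + 3)*A**2 = sqrt(3)*A**2)
n(3 - 1*1)*288 = (sqrt(3)*(3 - 1*1)**2)*288 = (sqrt(3)*(3 - 1)**2)*288 = (sqrt(3)*2**2)*288 = (sqrt(3)*4)*288 = (4*sqrt(3))*288 = 1152*sqrt(3)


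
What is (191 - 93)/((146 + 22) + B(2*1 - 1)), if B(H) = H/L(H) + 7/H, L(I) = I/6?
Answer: 98/181 ≈ 0.54144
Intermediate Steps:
L(I) = I/6 (L(I) = I*(1/6) = I/6)
B(H) = 6 + 7/H (B(H) = H/((H/6)) + 7/H = H*(6/H) + 7/H = 6 + 7/H)
(191 - 93)/((146 + 22) + B(2*1 - 1)) = (191 - 93)/((146 + 22) + (6 + 7/(2*1 - 1))) = 98/(168 + (6 + 7/(2 - 1))) = 98/(168 + (6 + 7/1)) = 98/(168 + (6 + 7*1)) = 98/(168 + (6 + 7)) = 98/(168 + 13) = 98/181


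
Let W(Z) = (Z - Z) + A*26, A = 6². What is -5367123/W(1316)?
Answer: -596347/104 ≈ -5734.1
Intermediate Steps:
A = 36
W(Z) = 936 (W(Z) = (Z - Z) + 36*26 = 0 + 936 = 936)
-5367123/W(1316) = -5367123/936 = -5367123*1/936 = -596347/104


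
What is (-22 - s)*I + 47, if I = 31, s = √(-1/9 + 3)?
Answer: -635 - 31*√26/3 ≈ -687.69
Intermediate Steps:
s = √26/3 (s = √(-1*⅑ + 3) = √(-⅑ + 3) = √(26/9) = √26/3 ≈ 1.6997)
(-22 - s)*I + 47 = (-22 - √26/3)*31 + 47 = (-682 - 31*√26/3) + 47 = -635 - 31*√26/3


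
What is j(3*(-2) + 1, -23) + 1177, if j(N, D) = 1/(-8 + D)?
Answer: 36486/31 ≈ 1177.0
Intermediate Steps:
j(3*(-2) + 1, -23) + 1177 = 1/(-8 - 23) + 1177 = 1/(-31) + 1177 = -1/31 + 1177 = 36486/31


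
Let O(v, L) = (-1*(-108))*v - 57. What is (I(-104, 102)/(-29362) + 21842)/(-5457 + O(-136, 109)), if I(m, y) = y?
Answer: -320662351/296585562 ≈ -1.0812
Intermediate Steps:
O(v, L) = -57 + 108*v (O(v, L) = 108*v - 57 = -57 + 108*v)
(I(-104, 102)/(-29362) + 21842)/(-5457 + O(-136, 109)) = (102/(-29362) + 21842)/(-5457 + (-57 + 108*(-136))) = (102*(-1/29362) + 21842)/(-5457 + (-57 - 14688)) = (-51/14681 + 21842)/(-5457 - 14745) = (320662351/14681)/(-20202) = (320662351/14681)*(-1/20202) = -320662351/296585562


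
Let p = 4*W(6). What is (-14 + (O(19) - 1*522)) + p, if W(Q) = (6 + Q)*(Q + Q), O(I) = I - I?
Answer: 40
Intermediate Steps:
O(I) = 0
W(Q) = 2*Q*(6 + Q) (W(Q) = (6 + Q)*(2*Q) = 2*Q*(6 + Q))
p = 576 (p = 4*(2*6*(6 + 6)) = 4*(2*6*12) = 4*144 = 576)
(-14 + (O(19) - 1*522)) + p = (-14 + (0 - 1*522)) + 576 = (-14 + (0 - 522)) + 576 = (-14 - 522) + 576 = -536 + 576 = 40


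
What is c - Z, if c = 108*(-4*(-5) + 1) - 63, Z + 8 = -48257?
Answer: 50470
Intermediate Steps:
Z = -48265 (Z = -8 - 48257 = -48265)
c = 2205 (c = 108*(20 + 1) - 63 = 108*21 - 63 = 2268 - 63 = 2205)
c - Z = 2205 - 1*(-48265) = 2205 + 48265 = 50470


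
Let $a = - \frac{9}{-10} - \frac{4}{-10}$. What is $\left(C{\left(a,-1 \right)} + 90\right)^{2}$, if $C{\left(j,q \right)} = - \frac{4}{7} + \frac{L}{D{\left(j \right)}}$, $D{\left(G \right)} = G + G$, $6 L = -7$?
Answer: $\frac{2360307889}{298116} \approx 7917.4$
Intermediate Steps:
$L = - \frac{7}{6}$ ($L = \frac{1}{6} \left(-7\right) = - \frac{7}{6} \approx -1.1667$)
$D{\left(G \right)} = 2 G$
$a = \frac{13}{10}$ ($a = \left(-9\right) \left(- \frac{1}{10}\right) - - \frac{2}{5} = \frac{9}{10} + \frac{2}{5} = \frac{13}{10} \approx 1.3$)
$C{\left(j,q \right)} = - \frac{4}{7} - \frac{7}{12 j}$ ($C{\left(j,q \right)} = - \frac{4}{7} - \frac{7}{6 \cdot 2 j} = \left(-4\right) \frac{1}{7} - \frac{7 \frac{1}{2 j}}{6} = - \frac{4}{7} - \frac{7}{12 j}$)
$\left(C{\left(a,-1 \right)} + 90\right)^{2} = \left(\frac{-49 - \frac{312}{5}}{84 \cdot \frac{13}{10}} + 90\right)^{2} = \left(\frac{1}{84} \cdot \frac{10}{13} \left(-49 - \frac{312}{5}\right) + 90\right)^{2} = \left(\frac{1}{84} \cdot \frac{10}{13} \left(- \frac{557}{5}\right) + 90\right)^{2} = \left(- \frac{557}{546} + 90\right)^{2} = \left(\frac{48583}{546}\right)^{2} = \frac{2360307889}{298116}$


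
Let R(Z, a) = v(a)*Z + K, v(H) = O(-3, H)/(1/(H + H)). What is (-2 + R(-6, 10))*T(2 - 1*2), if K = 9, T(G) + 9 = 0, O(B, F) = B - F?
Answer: -14103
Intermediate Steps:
T(G) = -9 (T(G) = -9 + 0 = -9)
v(H) = 2*H*(-3 - H) (v(H) = (-3 - H)/(1/(H + H)) = (-3 - H)/(1/(2*H)) = (-3 - H)/((1/(2*H))) = (-3 - H)*(2*H) = 2*H*(-3 - H))
R(Z, a) = 9 - 2*Z*a*(3 + a) (R(Z, a) = (-2*a*(3 + a))*Z + 9 = -2*Z*a*(3 + a) + 9 = 9 - 2*Z*a*(3 + a))
(-2 + R(-6, 10))*T(2 - 1*2) = (-2 + (9 - 2*(-6)*10*(3 + 10)))*(-9) = (-2 + (9 - 2*(-6)*10*13))*(-9) = (-2 + (9 + 1560))*(-9) = (-2 + 1569)*(-9) = 1567*(-9) = -14103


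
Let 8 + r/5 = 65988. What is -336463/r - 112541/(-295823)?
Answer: -5673292559/8872000700 ≈ -0.63946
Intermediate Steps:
r = 329900 (r = -40 + 5*65988 = -40 + 329940 = 329900)
-336463/r - 112541/(-295823) = -336463/329900 - 112541/(-295823) = -336463*1/329900 - 112541*(-1/295823) = -336463/329900 + 10231/26893 = -5673292559/8872000700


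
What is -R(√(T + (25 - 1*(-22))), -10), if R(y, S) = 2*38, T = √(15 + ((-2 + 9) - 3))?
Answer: -76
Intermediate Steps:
T = √19 (T = √(15 + (7 - 3)) = √(15 + 4) = √19 ≈ 4.3589)
R(y, S) = 76
-R(√(T + (25 - 1*(-22))), -10) = -1*76 = -76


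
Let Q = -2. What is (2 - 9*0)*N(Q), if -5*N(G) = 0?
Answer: 0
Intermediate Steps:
N(G) = 0 (N(G) = -⅕*0 = 0)
(2 - 9*0)*N(Q) = (2 - 9*0)*0 = (2 + 0)*0 = 2*0 = 0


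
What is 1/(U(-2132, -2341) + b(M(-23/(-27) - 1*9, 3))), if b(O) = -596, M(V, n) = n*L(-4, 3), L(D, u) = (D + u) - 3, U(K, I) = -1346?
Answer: -1/1942 ≈ -0.00051493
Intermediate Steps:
L(D, u) = -3 + D + u
M(V, n) = -4*n (M(V, n) = n*(-3 - 4 + 3) = n*(-4) = -4*n)
1/(U(-2132, -2341) + b(M(-23/(-27) - 1*9, 3))) = 1/(-1346 - 596) = 1/(-1942) = -1/1942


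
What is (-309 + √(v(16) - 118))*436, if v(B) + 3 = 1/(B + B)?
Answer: -134724 + 763*I*√158/2 ≈ -1.3472e+5 + 4795.4*I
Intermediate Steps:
v(B) = -3 + 1/(2*B) (v(B) = -3 + 1/(B + B) = -3 + 1/(2*B))
(-309 + √(v(16) - 118))*436 = (-309 + √((-3 + (½)/16) - 118))*436 = (-309 + √((-3 + (½)*(1/16)) - 118))*436 = (-309 + √((-3 + 1/32) - 118))*436 = (-309 + √(-95/32 - 118))*436 = (-309 + √(-3871/32))*436 = (-309 + 7*I*√158/8)*436 = -134724 + 763*I*√158/2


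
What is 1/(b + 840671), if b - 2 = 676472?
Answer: 1/1517145 ≈ 6.5913e-7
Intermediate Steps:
b = 676474 (b = 2 + 676472 = 676474)
1/(b + 840671) = 1/(676474 + 840671) = 1/1517145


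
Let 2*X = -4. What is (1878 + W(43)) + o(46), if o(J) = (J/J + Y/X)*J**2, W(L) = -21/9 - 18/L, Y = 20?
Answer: -2214769/129 ≈ -17169.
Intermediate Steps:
W(L) = -7/3 - 18/L (W(L) = -21*1/9 - 18/L = -7/3 - 18/L)
X = -2 (X = (1/2)*(-4) = -2)
o(J) = -9*J**2 (o(J) = (J/J + 20/(-2))*J**2 = (1 + 20*(-1/2))*J**2 = (1 - 10)*J**2 = -9*J**2)
(1878 + W(43)) + o(46) = (1878 + (-7/3 - 18/43)) - 9*46**2 = (1878 + (-7/3 - 18*1/43)) - 9*2116 = (1878 + (-7/3 - 18/43)) - 19044 = (1878 - 355/129) - 19044 = 241907/129 - 19044 = -2214769/129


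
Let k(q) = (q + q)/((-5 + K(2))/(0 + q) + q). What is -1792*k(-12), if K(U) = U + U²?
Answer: -516096/145 ≈ -3559.3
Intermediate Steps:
k(q) = 2*q/(q + 1/q) (k(q) = (q + q)/((-5 + 2*(1 + 2))/(0 + q) + q) = (2*q)/((-5 + 2*3)/q + q) = (2*q)/((-5 + 6)/q + q) = (2*q)/(1/q + q) = (2*q)/(q + 1/q) = 2*q/(q + 1/q))
-1792*k(-12) = -3584*(-12)²/(1 + (-12)²) = -3584*144/(1 + 144) = -3584*144/145 = -1792*288/145 = -516096/145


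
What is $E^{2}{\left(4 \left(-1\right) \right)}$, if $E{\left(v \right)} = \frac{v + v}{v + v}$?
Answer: $1$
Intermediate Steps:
$E{\left(v \right)} = 1$ ($E{\left(v \right)} = \frac{2 v}{2 v} = 2 v \frac{1}{2 v} = 1$)
$E^{2}{\left(4 \left(-1\right) \right)} = 1^{2} = 1$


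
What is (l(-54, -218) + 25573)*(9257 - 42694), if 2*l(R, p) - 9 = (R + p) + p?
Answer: -1694085605/2 ≈ -8.4704e+8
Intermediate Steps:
l(R, p) = 9/2 + p + R/2 (l(R, p) = 9/2 + ((R + p) + p)/2 = 9/2 + (R + 2*p)/2 = 9/2 + (p + R/2) = 9/2 + p + R/2)
(l(-54, -218) + 25573)*(9257 - 42694) = ((9/2 - 218 + (½)*(-54)) + 25573)*(9257 - 42694) = ((9/2 - 218 - 27) + 25573)*(-33437) = (-481/2 + 25573)*(-33437) = (50665/2)*(-33437) = -1694085605/2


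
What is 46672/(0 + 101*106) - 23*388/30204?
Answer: 164267593/40420503 ≈ 4.0640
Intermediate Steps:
46672/(0 + 101*106) - 23*388/30204 = 46672/(0 + 10706) - 8924*1/30204 = 46672/10706 - 2231/7551 = 46672*(1/10706) - 2231/7551 = 23336/5353 - 2231/7551 = 164267593/40420503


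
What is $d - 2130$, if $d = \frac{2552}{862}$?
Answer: $- \frac{916754}{431} \approx -2127.0$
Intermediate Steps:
$d = \frac{1276}{431}$ ($d = 2552 \cdot \frac{1}{862} = \frac{1276}{431} \approx 2.9606$)
$d - 2130 = \frac{1276}{431} - 2130 = - \frac{916754}{431}$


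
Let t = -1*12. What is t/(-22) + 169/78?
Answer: 179/66 ≈ 2.7121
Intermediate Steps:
t = -12
t/(-22) + 169/78 = -12/(-22) + 169/78 = -12*(-1/22) + 169*(1/78) = 6/11 + 13/6 = 179/66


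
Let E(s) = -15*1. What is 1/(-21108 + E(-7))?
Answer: -1/21123 ≈ -4.7342e-5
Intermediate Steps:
E(s) = -15
1/(-21108 + E(-7)) = 1/(-21108 - 15) = 1/(-21123) = -1/21123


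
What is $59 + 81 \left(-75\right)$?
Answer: $-6016$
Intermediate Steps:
$59 + 81 \left(-75\right) = 59 - 6075 = -6016$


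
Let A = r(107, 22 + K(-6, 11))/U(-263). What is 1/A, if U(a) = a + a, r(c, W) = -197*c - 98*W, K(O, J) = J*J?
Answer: 526/35093 ≈ 0.014989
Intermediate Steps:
K(O, J) = J²
U(a) = 2*a
A = 35093/526 (A = (-197*107 - 98*(22 + 11²))/((2*(-263))) = (-21079 - 98*(22 + 121))/(-526) = (-21079 - 98*143)*(-1/526) = (-21079 - 14014)*(-1/526) = -35093*(-1/526) = 35093/526 ≈ 66.717)
1/A = 1/(35093/526) = 526/35093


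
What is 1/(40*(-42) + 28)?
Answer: -1/1652 ≈ -0.00060533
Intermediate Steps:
1/(40*(-42) + 28) = 1/(-1680 + 28) = 1/(-1652) = -1/1652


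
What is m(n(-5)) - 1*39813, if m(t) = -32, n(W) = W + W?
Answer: -39845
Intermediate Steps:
n(W) = 2*W
m(n(-5)) - 1*39813 = -32 - 1*39813 = -32 - 39813 = -39845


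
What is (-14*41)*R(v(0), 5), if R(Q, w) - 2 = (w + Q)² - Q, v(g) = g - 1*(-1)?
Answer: -21238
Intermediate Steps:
v(g) = 1 + g (v(g) = g + 1 = 1 + g)
R(Q, w) = 2 + (Q + w)² - Q (R(Q, w) = 2 + ((w + Q)² - Q) = 2 + ((Q + w)² - Q) = 2 + (Q + w)² - Q)
(-14*41)*R(v(0), 5) = (-14*41)*(2 + ((1 + 0) + 5)² - (1 + 0)) = -574*(2 + (1 + 5)² - 1*1) = -574*(2 + 6² - 1) = -574*(2 + 36 - 1) = -574*37 = -21238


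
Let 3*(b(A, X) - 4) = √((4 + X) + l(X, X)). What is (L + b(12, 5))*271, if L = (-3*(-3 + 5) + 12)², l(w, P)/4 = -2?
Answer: 32791/3 ≈ 10930.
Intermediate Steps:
l(w, P) = -8 (l(w, P) = 4*(-2) = -8)
L = 36 (L = (-3*2 + 12)² = (-6 + 12)² = 6² = 36)
b(A, X) = 4 + √(-4 + X)/3 (b(A, X) = 4 + √((4 + X) - 8)/3 = 4 + √(-4 + X)/3)
(L + b(12, 5))*271 = (36 + (4 + √(-4 + 5)/3))*271 = (36 + (4 + √1/3))*271 = (36 + (4 + (⅓)*1))*271 = (36 + (4 + ⅓))*271 = (36 + 13/3)*271 = (121/3)*271 = 32791/3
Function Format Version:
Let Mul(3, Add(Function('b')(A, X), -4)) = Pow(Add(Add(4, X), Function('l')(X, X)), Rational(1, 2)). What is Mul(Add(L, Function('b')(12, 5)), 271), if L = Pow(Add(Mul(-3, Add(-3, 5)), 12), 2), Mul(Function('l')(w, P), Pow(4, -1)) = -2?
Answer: Rational(32791, 3) ≈ 10930.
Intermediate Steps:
Function('l')(w, P) = -8 (Function('l')(w, P) = Mul(4, -2) = -8)
L = 36 (L = Pow(Add(Mul(-3, 2), 12), 2) = Pow(Add(-6, 12), 2) = Pow(6, 2) = 36)
Function('b')(A, X) = Add(4, Mul(Rational(1, 3), Pow(Add(-4, X), Rational(1, 2)))) (Function('b')(A, X) = Add(4, Mul(Rational(1, 3), Pow(Add(Add(4, X), -8), Rational(1, 2)))) = Add(4, Mul(Rational(1, 3), Pow(Add(-4, X), Rational(1, 2)))))
Mul(Add(L, Function('b')(12, 5)), 271) = Mul(Add(36, Add(4, Mul(Rational(1, 3), Pow(Add(-4, 5), Rational(1, 2))))), 271) = Mul(Add(36, Add(4, Mul(Rational(1, 3), Pow(1, Rational(1, 2))))), 271) = Mul(Add(36, Add(4, Mul(Rational(1, 3), 1))), 271) = Mul(Add(36, Add(4, Rational(1, 3))), 271) = Mul(Add(36, Rational(13, 3)), 271) = Mul(Rational(121, 3), 271) = Rational(32791, 3)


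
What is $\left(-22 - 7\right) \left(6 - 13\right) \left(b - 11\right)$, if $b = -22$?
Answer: $-6699$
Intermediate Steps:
$\left(-22 - 7\right) \left(6 - 13\right) \left(b - 11\right) = \left(-22 - 7\right) \left(6 - 13\right) \left(-22 - 11\right) = \left(-29\right) \left(-7\right) \left(-33\right) = 203 \left(-33\right) = -6699$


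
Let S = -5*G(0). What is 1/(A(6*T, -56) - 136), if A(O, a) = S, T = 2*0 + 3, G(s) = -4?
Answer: -1/116 ≈ -0.0086207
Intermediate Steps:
T = 3 (T = 0 + 3 = 3)
S = 20 (S = -5*(-4) = 20)
A(O, a) = 20
1/(A(6*T, -56) - 136) = 1/(20 - 136) = 1/(-116) = -1/116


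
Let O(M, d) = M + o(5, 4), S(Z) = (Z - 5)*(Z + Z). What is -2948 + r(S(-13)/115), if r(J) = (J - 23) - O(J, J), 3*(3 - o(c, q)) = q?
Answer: -8918/3 ≈ -2972.7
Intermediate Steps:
S(Z) = 2*Z*(-5 + Z) (S(Z) = (-5 + Z)*(2*Z) = 2*Z*(-5 + Z))
o(c, q) = 3 - q/3
O(M, d) = 5/3 + M (O(M, d) = M + (3 - ⅓*4) = M + (3 - 4/3) = M + 5/3 = 5/3 + M)
r(J) = -74/3 (r(J) = (J - 23) - (5/3 + J) = (-23 + J) + (-5/3 - J) = -74/3)
-2948 + r(S(-13)/115) = -2948 - 74/3 = -8918/3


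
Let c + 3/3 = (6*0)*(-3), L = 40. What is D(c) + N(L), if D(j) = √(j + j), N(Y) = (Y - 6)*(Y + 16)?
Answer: 1904 + I*√2 ≈ 1904.0 + 1.4142*I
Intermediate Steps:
N(Y) = (-6 + Y)*(16 + Y)
c = -1 (c = -1 + (6*0)*(-3) = -1 + 0*(-3) = -1 + 0 = -1)
D(j) = √2*√j (D(j) = √(2*j) = √2*√j)
D(c) + N(L) = √2*√(-1) + (-96 + 40² + 10*40) = √2*I + (-96 + 1600 + 400) = I*√2 + 1904 = 1904 + I*√2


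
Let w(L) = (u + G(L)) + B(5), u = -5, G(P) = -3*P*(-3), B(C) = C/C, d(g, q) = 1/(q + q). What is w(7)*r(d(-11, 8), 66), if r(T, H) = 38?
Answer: 2242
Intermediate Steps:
d(g, q) = 1/(2*q)
B(C) = 1
G(P) = 9*P
w(L) = -4 + 9*L (w(L) = (-5 + 9*L) + 1 = -4 + 9*L)
w(7)*r(d(-11, 8), 66) = (-4 + 9*7)*38 = (-4 + 63)*38 = 59*38 = 2242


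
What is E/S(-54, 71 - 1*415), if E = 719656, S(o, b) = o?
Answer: -359828/27 ≈ -13327.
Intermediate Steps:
E/S(-54, 71 - 1*415) = 719656/(-54) = 719656*(-1/54) = -359828/27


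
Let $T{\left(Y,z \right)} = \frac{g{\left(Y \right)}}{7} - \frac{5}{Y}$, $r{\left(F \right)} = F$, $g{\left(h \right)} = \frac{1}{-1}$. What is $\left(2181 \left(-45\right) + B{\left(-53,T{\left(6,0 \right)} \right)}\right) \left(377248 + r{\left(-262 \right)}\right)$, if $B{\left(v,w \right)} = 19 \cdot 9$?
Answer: $-36934826364$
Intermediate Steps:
$g{\left(h \right)} = -1$
$T{\left(Y,z \right)} = - \frac{1}{7} - \frac{5}{Y}$
$B{\left(v,w \right)} = 171$
$\left(2181 \left(-45\right) + B{\left(-53,T{\left(6,0 \right)} \right)}\right) \left(377248 + r{\left(-262 \right)}\right) = \left(2181 \left(-45\right) + 171\right) \left(377248 - 262\right) = \left(-98145 + 171\right) 376986 = \left(-97974\right) 376986 = -36934826364$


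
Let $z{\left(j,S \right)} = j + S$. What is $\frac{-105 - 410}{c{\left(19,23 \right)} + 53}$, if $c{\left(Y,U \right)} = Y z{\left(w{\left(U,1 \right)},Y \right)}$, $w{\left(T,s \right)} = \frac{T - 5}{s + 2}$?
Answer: $- \frac{515}{528} \approx -0.97538$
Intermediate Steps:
$w{\left(T,s \right)} = \frac{-5 + T}{2 + s}$
$z{\left(j,S \right)} = S + j$
$c{\left(Y,U \right)} = Y \left(- \frac{5}{3} + Y + \frac{U}{3}\right)$ ($c{\left(Y,U \right)} = Y \left(Y + \frac{-5 + U}{2 + 1}\right) = Y \left(Y + \frac{-5 + U}{3}\right) = Y \left(Y + \left(- \frac{5}{3} + \frac{U}{3}\right)\right) = Y \left(- \frac{5}{3} + Y + \frac{U}{3}\right)$)
$\frac{-105 - 410}{c{\left(19,23 \right)} + 53} = \frac{-105 - 410}{\frac{1}{3} \cdot 19 \left(-5 + 23 + 3 \cdot 19\right) + 53} = - \frac{515}{\frac{1}{3} \cdot 19 \left(-5 + 23 + 57\right) + 53} = - \frac{515}{\frac{1}{3} \cdot 19 \cdot 75 + 53} = - \frac{515}{475 + 53} = - \frac{515}{528}$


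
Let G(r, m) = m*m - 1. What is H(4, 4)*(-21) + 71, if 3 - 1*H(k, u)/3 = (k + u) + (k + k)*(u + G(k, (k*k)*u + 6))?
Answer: 2471498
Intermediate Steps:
G(r, m) = -1 + m² (G(r, m) = m² - 1 = -1 + m²)
H(k, u) = 9 - 3*k - 3*u - 6*k*(-1 + u + (6 + u*k²)²) (H(k, u) = 9 - 3*((k + u) + (k + k)*(u + (-1 + ((k*k)*u + 6)²))) = 9 - 3*((k + u) + (2*k)*(u + (-1 + (k²*u + 6)²))) = 9 - 3*((k + u) + (2*k)*(u + (-1 + (u*k² + 6)²))) = 9 - 3*((k + u) + (2*k)*(u + (-1 + (6 + u*k²)²))) = 9 - 3*((k + u) + (2*k)*(-1 + u + (6 + u*k²)²)) = 9 - 3*((k + u) + 2*k*(-1 + u + (6 + u*k²)²)) = 9 - 3*(k + u + 2*k*(-1 + u + (6 + u*k²)²)) = 9 + (-3*k - 3*u - 6*k*(-1 + u + (6 + u*k²)²)) = 9 - 3*k - 3*u - 6*k*(-1 + u + (6 + u*k²)²))
H(4, 4)*(-21) + 71 = (9 - 3*4 - 3*4 - 6*4*4 - 6*4*(-1 + (6 + 4*4²)²))*(-21) + 71 = (9 - 12 - 12 - 96 - 6*4*(-1 + (6 + 4*16)²))*(-21) + 71 = (9 - 12 - 12 - 96 - 6*4*(-1 + (6 + 64)²))*(-21) + 71 = (9 - 12 - 12 - 96 - 6*4*(-1 + 70²))*(-21) + 71 = (9 - 12 - 12 - 96 - 6*4*(-1 + 4900))*(-21) + 71 = (9 - 12 - 12 - 96 - 6*4*4899)*(-21) + 71 = (9 - 12 - 12 - 96 - 117576)*(-21) + 71 = -117687*(-21) + 71 = 2471427 + 71 = 2471498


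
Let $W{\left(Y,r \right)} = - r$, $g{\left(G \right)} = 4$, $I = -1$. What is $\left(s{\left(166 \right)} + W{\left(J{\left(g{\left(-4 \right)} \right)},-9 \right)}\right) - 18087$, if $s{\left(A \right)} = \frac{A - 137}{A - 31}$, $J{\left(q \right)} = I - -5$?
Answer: $- \frac{2440501}{135} \approx -18078.0$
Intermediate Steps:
$J{\left(q \right)} = 4$ ($J{\left(q \right)} = -1 - -5 = -1 + 5 = 4$)
$s{\left(A \right)} = \frac{-137 + A}{-31 + A}$
$\left(s{\left(166 \right)} + W{\left(J{\left(g{\left(-4 \right)} \right)},-9 \right)}\right) - 18087 = \left(\frac{-137 + 166}{-31 + 166} - -9\right) - 18087 = \left(\frac{1}{135} \cdot 29 + 9\right) - 18087 = \left(\frac{29}{135} + 9\right) - 18087 = \frac{1244}{135} - 18087 = - \frac{2440501}{135}$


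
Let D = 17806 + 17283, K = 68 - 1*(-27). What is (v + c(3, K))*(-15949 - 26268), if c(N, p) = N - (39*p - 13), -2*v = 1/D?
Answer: 10929417407531/70178 ≈ 1.5574e+8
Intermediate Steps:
K = 95 (K = 68 + 27 = 95)
D = 35089
v = -1/70178 (v = -1/2/35089 = -1/2*1/35089 = -1/70178 ≈ -1.4249e-5)
c(N, p) = 13 + N - 39*p (c(N, p) = N - (-13 + 39*p) = N + (13 - 39*p) = 13 + N - 39*p)
(v + c(3, K))*(-15949 - 26268) = (-1/70178 + (13 + 3 - 39*95))*(-15949 - 26268) = (-1/70178 + (13 + 3 - 3705))*(-42217) = (-1/70178 - 3689)*(-42217) = -258886643/70178*(-42217) = 10929417407531/70178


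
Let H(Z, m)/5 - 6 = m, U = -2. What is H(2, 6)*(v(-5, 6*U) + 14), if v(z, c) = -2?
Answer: 720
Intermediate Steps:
H(Z, m) = 30 + 5*m
H(2, 6)*(v(-5, 6*U) + 14) = (30 + 5*6)*(-2 + 14) = (30 + 30)*12 = 60*12 = 720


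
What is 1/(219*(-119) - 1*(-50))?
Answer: -1/26011 ≈ -3.8445e-5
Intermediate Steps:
1/(219*(-119) - 1*(-50)) = 1/(-26061 + 50) = 1/(-26011) = -1/26011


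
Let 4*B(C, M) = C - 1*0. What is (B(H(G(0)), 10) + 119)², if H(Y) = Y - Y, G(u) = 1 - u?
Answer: 14161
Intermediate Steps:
H(Y) = 0
B(C, M) = C/4 (B(C, M) = (C - 1*0)/4 = (C + 0)/4 = C/4)
(B(H(G(0)), 10) + 119)² = ((¼)*0 + 119)² = (0 + 119)² = 119² = 14161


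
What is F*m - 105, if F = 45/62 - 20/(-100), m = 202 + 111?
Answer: 57281/310 ≈ 184.78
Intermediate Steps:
m = 313
F = 287/310 (F = 45*(1/62) - 20*(-1/100) = 45/62 + ⅕ = 287/310 ≈ 0.92581)
F*m - 105 = (287/310)*313 - 105 = 89831/310 - 105 = 57281/310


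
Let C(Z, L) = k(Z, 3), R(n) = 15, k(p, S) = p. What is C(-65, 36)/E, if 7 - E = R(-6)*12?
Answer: 65/173 ≈ 0.37572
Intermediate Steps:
C(Z, L) = Z
E = -173 (E = 7 - 15*12 = 7 - 1*180 = 7 - 180 = -173)
C(-65, 36)/E = -65/(-173) = -65*(-1/173) = 65/173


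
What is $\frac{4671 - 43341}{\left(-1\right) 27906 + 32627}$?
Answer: $- \frac{38670}{4721} \approx -8.1911$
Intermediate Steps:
$\frac{4671 - 43341}{\left(-1\right) 27906 + 32627} = - \frac{38670}{-27906 + 32627} = - \frac{38670}{4721}$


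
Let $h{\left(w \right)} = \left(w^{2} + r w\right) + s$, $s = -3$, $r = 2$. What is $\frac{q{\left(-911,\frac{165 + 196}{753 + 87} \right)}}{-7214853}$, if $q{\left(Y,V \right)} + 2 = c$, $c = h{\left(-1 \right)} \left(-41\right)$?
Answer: $- \frac{54}{2404951} \approx -2.2454 \cdot 10^{-5}$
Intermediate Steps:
$h{\left(w \right)} = -3 + w^{2} + 2 w$ ($h{\left(w \right)} = \left(w^{2} + 2 w\right) - 3 = -3 + w^{2} + 2 w$)
$c = 164$ ($c = \left(-3 + \left(-1\right)^{2} + 2 \left(-1\right)\right) \left(-41\right) = \left(-3 + 1 - 2\right) \left(-41\right) = \left(-4\right) \left(-41\right) = 164$)
$q{\left(Y,V \right)} = 162$ ($q{\left(Y,V \right)} = -2 + 164 = 162$)
$\frac{q{\left(-911,\frac{165 + 196}{753 + 87} \right)}}{-7214853} = \frac{162}{-7214853} = 162 \left(- \frac{1}{7214853}\right) = - \frac{54}{2404951}$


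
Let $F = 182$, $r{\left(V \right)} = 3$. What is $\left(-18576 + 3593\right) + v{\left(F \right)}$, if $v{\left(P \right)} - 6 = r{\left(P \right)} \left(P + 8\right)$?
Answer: $-14407$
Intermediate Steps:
$v{\left(P \right)} = 30 + 3 P$ ($v{\left(P \right)} = 6 + 3 \left(P + 8\right) = 6 + 3 \left(8 + P\right) = 6 + \left(24 + 3 P\right) = 30 + 3 P$)
$\left(-18576 + 3593\right) + v{\left(F \right)} = \left(-18576 + 3593\right) + \left(30 + 3 \cdot 182\right) = -14983 + \left(30 + 546\right) = -14983 + 576 = -14407$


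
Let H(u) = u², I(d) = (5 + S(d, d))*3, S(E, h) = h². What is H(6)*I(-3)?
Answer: 1512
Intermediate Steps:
I(d) = 15 + 3*d² (I(d) = (5 + d²)*3 = 15 + 3*d²)
H(6)*I(-3) = 6²*(15 + 3*(-3)²) = 36*(15 + 3*9) = 36*(15 + 27) = 36*42 = 1512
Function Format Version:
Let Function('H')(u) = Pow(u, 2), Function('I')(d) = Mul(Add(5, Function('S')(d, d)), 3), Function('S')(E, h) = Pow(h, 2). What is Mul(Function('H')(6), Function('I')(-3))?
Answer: 1512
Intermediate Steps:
Function('I')(d) = Add(15, Mul(3, Pow(d, 2))) (Function('I')(d) = Mul(Add(5, Pow(d, 2)), 3) = Add(15, Mul(3, Pow(d, 2))))
Mul(Function('H')(6), Function('I')(-3)) = Mul(Pow(6, 2), Add(15, Mul(3, Pow(-3, 2)))) = Mul(36, Add(15, Mul(3, 9))) = Mul(36, Add(15, 27)) = Mul(36, 42) = 1512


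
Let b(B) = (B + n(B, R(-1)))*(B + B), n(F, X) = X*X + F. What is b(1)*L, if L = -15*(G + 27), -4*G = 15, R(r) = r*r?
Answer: -4185/2 ≈ -2092.5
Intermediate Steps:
R(r) = r**2
G = -15/4 (G = -1/4*15 = -15/4 ≈ -3.7500)
n(F, X) = F + X**2 (n(F, X) = X**2 + F = F + X**2)
L = -1395/4 (L = -15*(-15/4 + 27) = -15*93/4 = -1395/4 ≈ -348.75)
b(B) = 2*B*(1 + 2*B) (b(B) = (B + (B + ((-1)**2)**2))*(B + B) = (B + (B + 1**2))*(2*B) = (B + (B + 1))*(2*B) = (B + (1 + B))*(2*B) = (1 + 2*B)*(2*B) = 2*B*(1 + 2*B))
b(1)*L = (2*1*(1 + 2*1))*(-1395/4) = (2*1*(1 + 2))*(-1395/4) = (2*1*3)*(-1395/4) = 6*(-1395/4) = -4185/2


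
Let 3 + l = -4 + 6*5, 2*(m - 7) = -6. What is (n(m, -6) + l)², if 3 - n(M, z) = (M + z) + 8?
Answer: 400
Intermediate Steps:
m = 4 (m = 7 + (½)*(-6) = 7 - 3 = 4)
n(M, z) = -5 - M - z (n(M, z) = 3 - ((M + z) + 8) = 3 - (8 + M + z) = 3 + (-8 - M - z) = -5 - M - z)
l = 23 (l = -3 + (-4 + 6*5) = -3 + (-4 + 30) = -3 + 26 = 23)
(n(m, -6) + l)² = ((-5 - 1*4 - 1*(-6)) + 23)² = ((-5 - 4 + 6) + 23)² = (-3 + 23)² = 20² = 400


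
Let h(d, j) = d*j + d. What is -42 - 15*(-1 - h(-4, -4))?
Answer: 153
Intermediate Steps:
h(d, j) = d + d*j
-42 - 15*(-1 - h(-4, -4)) = -42 - 15*(-1 - (-4)*(1 - 4)) = -42 - 15*(-1 - (-4)*(-3)) = -42 - 15*(-1 - 1*12) = -42 - 15*(-1 - 12) = -42 - 15*(-13) = -42 + 195 = 153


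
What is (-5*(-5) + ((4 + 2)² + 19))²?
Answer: 6400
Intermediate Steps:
(-5*(-5) + ((4 + 2)² + 19))² = (25 + (6² + 19))² = (25 + (36 + 19))² = (25 + 55)² = 80² = 6400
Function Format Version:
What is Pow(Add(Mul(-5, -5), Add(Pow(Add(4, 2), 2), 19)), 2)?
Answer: 6400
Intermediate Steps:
Pow(Add(Mul(-5, -5), Add(Pow(Add(4, 2), 2), 19)), 2) = Pow(Add(25, Add(Pow(6, 2), 19)), 2) = Pow(Add(25, Add(36, 19)), 2) = Pow(Add(25, 55), 2) = Pow(80, 2) = 6400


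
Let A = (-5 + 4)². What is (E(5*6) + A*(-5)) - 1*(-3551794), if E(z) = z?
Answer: 3551819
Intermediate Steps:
A = 1 (A = (-1)² = 1)
(E(5*6) + A*(-5)) - 1*(-3551794) = (5*6 + 1*(-5)) - 1*(-3551794) = (30 - 5) + 3551794 = 25 + 3551794 = 3551819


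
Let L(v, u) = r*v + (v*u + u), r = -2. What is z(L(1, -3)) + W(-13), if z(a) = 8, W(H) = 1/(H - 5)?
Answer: 143/18 ≈ 7.9444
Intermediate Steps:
L(v, u) = u - 2*v + u*v (L(v, u) = -2*v + (v*u + u) = -2*v + (u*v + u) = -2*v + (u + u*v) = u - 2*v + u*v)
W(H) = 1/(-5 + H)
z(L(1, -3)) + W(-13) = 8 + 1/(-5 - 13) = 8 + 1/(-18) = 8 - 1/18 = 143/18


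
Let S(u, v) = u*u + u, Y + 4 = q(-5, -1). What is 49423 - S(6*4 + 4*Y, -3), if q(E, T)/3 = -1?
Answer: 49411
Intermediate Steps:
q(E, T) = -3 (q(E, T) = 3*(-1) = -3)
Y = -7 (Y = -4 - 3 = -7)
S(u, v) = u + u² (S(u, v) = u² + u = u + u²)
49423 - S(6*4 + 4*Y, -3) = 49423 - (6*4 + 4*(-7))*(1 + (6*4 + 4*(-7))) = 49423 - (24 - 28)*(1 + (24 - 28)) = 49423 - (-4)*(1 - 4) = 49423 - (-4)*(-3) = 49423 - 1*12 = 49423 - 12 = 49411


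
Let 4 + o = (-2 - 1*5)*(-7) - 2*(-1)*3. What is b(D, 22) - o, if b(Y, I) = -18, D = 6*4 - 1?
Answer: -69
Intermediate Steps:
D = 23 (D = 24 - 1 = 23)
o = 51 (o = -4 + ((-2 - 1*5)*(-7) - 2*(-1)*3) = -4 + ((-2 - 5)*(-7) + 2*3) = -4 + (-7*(-7) + 6) = -4 + (49 + 6) = -4 + 55 = 51)
b(D, 22) - o = -18 - 1*51 = -18 - 51 = -69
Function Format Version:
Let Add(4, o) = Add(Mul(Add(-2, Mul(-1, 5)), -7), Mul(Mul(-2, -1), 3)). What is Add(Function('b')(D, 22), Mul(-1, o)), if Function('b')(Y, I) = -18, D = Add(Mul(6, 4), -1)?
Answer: -69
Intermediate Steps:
D = 23 (D = Add(24, -1) = 23)
o = 51 (o = Add(-4, Add(Mul(Add(-2, Mul(-1, 5)), -7), Mul(Mul(-2, -1), 3))) = Add(-4, Add(Mul(Add(-2, -5), -7), Mul(2, 3))) = Add(-4, Add(Mul(-7, -7), 6)) = Add(-4, Add(49, 6)) = Add(-4, 55) = 51)
Add(Function('b')(D, 22), Mul(-1, o)) = Add(-18, Mul(-1, 51)) = Add(-18, -51) = -69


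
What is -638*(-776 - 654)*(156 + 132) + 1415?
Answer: 262755335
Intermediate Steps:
-638*(-776 - 654)*(156 + 132) + 1415 = -(-912340)*288 + 1415 = -638*(-411840) + 1415 = 262753920 + 1415 = 262755335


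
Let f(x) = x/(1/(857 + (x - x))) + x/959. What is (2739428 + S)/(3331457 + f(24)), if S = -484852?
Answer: 2162138384/3214591999 ≈ 0.67260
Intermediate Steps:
f(x) = 821864*x/959 (f(x) = x/(1/(857 + 0)) + x*(1/959) = x/(1/857) + x/959 = x*857 + x/959 = 857*x + x/959 = 821864*x/959)
(2739428 + S)/(3331457 + f(24)) = (2739428 - 484852)/(3331457 + (821864/959)*24) = 2254576/(3331457 + 19724736/959) = 2254576/(3214591999/959) = 2254576*(959/3214591999) = 2162138384/3214591999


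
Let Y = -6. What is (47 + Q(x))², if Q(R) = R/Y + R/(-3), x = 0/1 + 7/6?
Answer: 310249/144 ≈ 2154.5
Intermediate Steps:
x = 7/6 (x = 0*1 + 7*(⅙) = 0 + 7/6 = 7/6 ≈ 1.1667)
Q(R) = -R/2 (Q(R) = R/(-6) + R/(-3) = R*(-⅙) + R*(-⅓) = -R/6 - R/3 = -R/2)
(47 + Q(x))² = (47 - ½*7/6)² = (47 - 7/12)² = (557/12)² = 310249/144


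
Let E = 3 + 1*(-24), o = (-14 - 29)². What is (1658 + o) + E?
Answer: 3486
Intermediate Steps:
o = 1849 (o = (-43)² = 1849)
E = -21 (E = 3 - 24 = -21)
(1658 + o) + E = (1658 + 1849) - 21 = 3507 - 21 = 3486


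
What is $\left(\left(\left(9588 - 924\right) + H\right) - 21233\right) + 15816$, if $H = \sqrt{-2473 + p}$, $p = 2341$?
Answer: $3247 + 2 i \sqrt{33} \approx 3247.0 + 11.489 i$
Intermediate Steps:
$H = 2 i \sqrt{33}$ ($H = \sqrt{-2473 + 2341} = \sqrt{-132} = 2 i \sqrt{33} \approx 11.489 i$)
$\left(\left(\left(9588 - 924\right) + H\right) - 21233\right) + 15816 = \left(\left(\left(9588 - 924\right) + 2 i \sqrt{33}\right) - 21233\right) + 15816 = \left(\left(8664 + 2 i \sqrt{33}\right) - 21233\right) + 15816 = \left(-12569 + 2 i \sqrt{33}\right) + 15816 = 3247 + 2 i \sqrt{33}$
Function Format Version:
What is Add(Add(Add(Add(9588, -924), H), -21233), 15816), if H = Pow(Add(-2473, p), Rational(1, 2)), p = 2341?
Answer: Add(3247, Mul(2, I, Pow(33, Rational(1, 2)))) ≈ Add(3247.0, Mul(11.489, I))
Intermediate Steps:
H = Mul(2, I, Pow(33, Rational(1, 2))) (H = Pow(Add(-2473, 2341), Rational(1, 2)) = Pow(-132, Rational(1, 2)) = Mul(2, I, Pow(33, Rational(1, 2))) ≈ Mul(11.489, I))
Add(Add(Add(Add(9588, -924), H), -21233), 15816) = Add(Add(Add(Add(9588, -924), Mul(2, I, Pow(33, Rational(1, 2)))), -21233), 15816) = Add(Add(Add(8664, Mul(2, I, Pow(33, Rational(1, 2)))), -21233), 15816) = Add(Add(-12569, Mul(2, I, Pow(33, Rational(1, 2)))), 15816) = Add(3247, Mul(2, I, Pow(33, Rational(1, 2))))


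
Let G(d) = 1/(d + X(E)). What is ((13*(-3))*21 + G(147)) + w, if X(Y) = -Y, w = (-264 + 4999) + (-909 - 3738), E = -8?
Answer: -113304/155 ≈ -730.99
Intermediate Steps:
w = 88 (w = 4735 - 4647 = 88)
G(d) = 1/(8 + d) (G(d) = 1/(d - 1*(-8)) = 1/(d + 8) = 1/(8 + d))
((13*(-3))*21 + G(147)) + w = ((13*(-3))*21 + 1/(8 + 147)) + 88 = (-39*21 + 1/155) + 88 = (-819 + 1/155) + 88 = -126944/155 + 88 = -113304/155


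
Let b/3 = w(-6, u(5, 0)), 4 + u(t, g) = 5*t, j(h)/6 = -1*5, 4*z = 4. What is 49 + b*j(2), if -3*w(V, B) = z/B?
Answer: 353/7 ≈ 50.429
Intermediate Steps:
z = 1 (z = (1/4)*4 = 1)
j(h) = -30 (j(h) = 6*(-1*5) = 6*(-5) = -30)
u(t, g) = -4 + 5*t
w(V, B) = -1/(3*B)
b = -1/21 (b = 3*(-1/(3*(-4 + 5*5))) = 3*(-1/(3*(-4 + 25))) = 3*(-1/3/21) = 3*(-1/3*1/21) = 3*(-1/63) = -1/21 ≈ -0.047619)
49 + b*j(2) = 49 - 1/21*(-30) = 49 + 10/7 = 353/7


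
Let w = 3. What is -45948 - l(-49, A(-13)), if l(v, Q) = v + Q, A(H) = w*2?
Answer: -45905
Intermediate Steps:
A(H) = 6 (A(H) = 3*2 = 6)
l(v, Q) = Q + v
-45948 - l(-49, A(-13)) = -45948 - (6 - 49) = -45948 - 1*(-43) = -45948 + 43 = -45905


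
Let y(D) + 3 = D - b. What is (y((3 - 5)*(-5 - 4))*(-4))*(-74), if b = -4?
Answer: 5624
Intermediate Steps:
y(D) = 1 + D (y(D) = -3 + (D - 1*(-4)) = -3 + (D + 4) = -3 + (4 + D) = 1 + D)
(y((3 - 5)*(-5 - 4))*(-4))*(-74) = ((1 + (3 - 5)*(-5 - 4))*(-4))*(-74) = ((1 - 2*(-9))*(-4))*(-74) = ((1 + 18)*(-4))*(-74) = (19*(-4))*(-74) = -76*(-74) = 5624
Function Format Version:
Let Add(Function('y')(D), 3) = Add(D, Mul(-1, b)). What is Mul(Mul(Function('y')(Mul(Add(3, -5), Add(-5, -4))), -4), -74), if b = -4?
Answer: 5624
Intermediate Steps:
Function('y')(D) = Add(1, D) (Function('y')(D) = Add(-3, Add(D, Mul(-1, -4))) = Add(-3, Add(D, 4)) = Add(-3, Add(4, D)) = Add(1, D))
Mul(Mul(Function('y')(Mul(Add(3, -5), Add(-5, -4))), -4), -74) = Mul(Mul(Add(1, Mul(Add(3, -5), Add(-5, -4))), -4), -74) = Mul(Mul(Add(1, Mul(-2, -9)), -4), -74) = Mul(Mul(Add(1, 18), -4), -74) = Mul(Mul(19, -4), -74) = Mul(-76, -74) = 5624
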